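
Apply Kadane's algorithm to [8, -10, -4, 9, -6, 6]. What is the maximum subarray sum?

Using Kadane's algorithm on [8, -10, -4, 9, -6, 6]:

Scanning through the array:
Position 1 (value -10): max_ending_here = -2, max_so_far = 8
Position 2 (value -4): max_ending_here = -4, max_so_far = 8
Position 3 (value 9): max_ending_here = 9, max_so_far = 9
Position 4 (value -6): max_ending_here = 3, max_so_far = 9
Position 5 (value 6): max_ending_here = 9, max_so_far = 9

Maximum subarray: [9]
Maximum sum: 9

The maximum subarray is [9] with sum 9. This subarray runs from index 3 to index 3.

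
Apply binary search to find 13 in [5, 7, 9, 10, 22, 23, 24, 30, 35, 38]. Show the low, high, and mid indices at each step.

Binary search for 13 in [5, 7, 9, 10, 22, 23, 24, 30, 35, 38]:

lo=0, hi=9, mid=4, arr[mid]=22 -> 22 > 13, search left half
lo=0, hi=3, mid=1, arr[mid]=7 -> 7 < 13, search right half
lo=2, hi=3, mid=2, arr[mid]=9 -> 9 < 13, search right half
lo=3, hi=3, mid=3, arr[mid]=10 -> 10 < 13, search right half
lo=4 > hi=3, target 13 not found

Binary search determines that 13 is not in the array after 4 comparisons. The search space was exhausted without finding the target.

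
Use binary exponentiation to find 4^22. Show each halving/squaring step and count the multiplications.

Computing 4^22 by squaring (build up from 4^1; each line after the first costs one multiplication):

4^1 = 4
4^2 = (4^1)^2 = 4^2 = 16
4^4 = (4^2)^2 = 16^2 = 256
4^5 = 4 * 4^4 = 4 * 256 = 1024
4^10 = (4^5)^2 = 1024^2 = 1048576
4^11 = 4 * 4^10 = 4 * 1048576 = 4194304
4^22 = (4^11)^2 = 4194304^2 = 17592186044416

Result: 17592186044416
Multiplications needed: 6 (6 lines after 4^1)

4^22 = 17592186044416. Using exponentiation by squaring, this requires 6 multiplications. The key idea: if the exponent is even, square the half-power; if odd, multiply by the base once.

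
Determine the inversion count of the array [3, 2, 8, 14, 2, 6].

Finding inversions in [3, 2, 8, 14, 2, 6]:

(0, 1): arr[0]=3 > arr[1]=2
(0, 4): arr[0]=3 > arr[4]=2
(2, 4): arr[2]=8 > arr[4]=2
(2, 5): arr[2]=8 > arr[5]=6
(3, 4): arr[3]=14 > arr[4]=2
(3, 5): arr[3]=14 > arr[5]=6

Total inversions: 6

The array has 6 inversion(s): (0,1), (0,4), (2,4), (2,5), (3,4), (3,5). Each pair (i,j) satisfies i < j and arr[i] > arr[j].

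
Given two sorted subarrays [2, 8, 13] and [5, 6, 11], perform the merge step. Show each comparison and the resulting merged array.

Merging process:

Compare 2 vs 5: take 2 from left. Merged: [2]
Compare 8 vs 5: take 5 from right. Merged: [2, 5]
Compare 8 vs 6: take 6 from right. Merged: [2, 5, 6]
Compare 8 vs 11: take 8 from left. Merged: [2, 5, 6, 8]
Compare 13 vs 11: take 11 from right. Merged: [2, 5, 6, 8, 11]
Append remaining from left: [13]. Merged: [2, 5, 6, 8, 11, 13]

Final merged array: [2, 5, 6, 8, 11, 13]
Total comparisons: 5

The merged array is [2, 5, 6, 8, 11, 13], requiring 5 comparisons. The merge step runs in O(n) time where n is the total number of elements.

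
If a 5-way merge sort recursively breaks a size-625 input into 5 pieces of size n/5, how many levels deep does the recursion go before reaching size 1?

For divide and conquer with division factor 5:

Problem sizes at each level:
Level 0: 625
Level 1: 125
Level 2: 25
Level 3: 5
Level 4: 1

The root is level 0 and the size-1 base case is level 4 (the tree spans levels 0 through 4, i.e. 5 levels counting the root), so the depth is the number of divisions: log_5(625) = 4

The recursion tree depth is log_5(625) = 4. At each level, the problem size is divided by 5, so it takes 4 divisions to reduce to a base case of size 1. The algorithm makes 5 recursive calls at each level.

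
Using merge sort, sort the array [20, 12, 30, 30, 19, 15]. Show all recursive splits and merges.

Merge sort trace:

Split: [20, 12, 30, 30, 19, 15] -> [20, 12, 30] and [30, 19, 15]
  Split: [20, 12, 30] -> [20] and [12, 30]
    Split: [12, 30] -> [12] and [30]
    Merge: [12] + [30] -> [12, 30]
  Merge: [20] + [12, 30] -> [12, 20, 30]
  Split: [30, 19, 15] -> [30] and [19, 15]
    Split: [19, 15] -> [19] and [15]
    Merge: [19] + [15] -> [15, 19]
  Merge: [30] + [15, 19] -> [15, 19, 30]
Merge: [12, 20, 30] + [15, 19, 30] -> [12, 15, 19, 20, 30, 30]

Final sorted array: [12, 15, 19, 20, 30, 30]

The merge sort proceeds by recursively splitting the array and merging sorted halves.
After all merges, the sorted array is [12, 15, 19, 20, 30, 30].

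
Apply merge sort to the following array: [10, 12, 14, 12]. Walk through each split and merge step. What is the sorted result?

Merge sort trace:

Split: [10, 12, 14, 12] -> [10, 12] and [14, 12]
  Split: [10, 12] -> [10] and [12]
  Merge: [10] + [12] -> [10, 12]
  Split: [14, 12] -> [14] and [12]
  Merge: [14] + [12] -> [12, 14]
Merge: [10, 12] + [12, 14] -> [10, 12, 12, 14]

Final sorted array: [10, 12, 12, 14]

The merge sort proceeds by recursively splitting the array and merging sorted halves.
After all merges, the sorted array is [10, 12, 12, 14].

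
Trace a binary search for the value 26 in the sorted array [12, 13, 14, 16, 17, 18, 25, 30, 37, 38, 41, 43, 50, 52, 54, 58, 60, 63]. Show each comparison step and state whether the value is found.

Binary search for 26 in [12, 13, 14, 16, 17, 18, 25, 30, 37, 38, 41, 43, 50, 52, 54, 58, 60, 63]:

lo=0, hi=17, mid=8, arr[mid]=37 -> 37 > 26, search left half
lo=0, hi=7, mid=3, arr[mid]=16 -> 16 < 26, search right half
lo=4, hi=7, mid=5, arr[mid]=18 -> 18 < 26, search right half
lo=6, hi=7, mid=6, arr[mid]=25 -> 25 < 26, search right half
lo=7, hi=7, mid=7, arr[mid]=30 -> 30 > 26, search left half
lo=7 > hi=6, target 26 not found

Binary search determines that 26 is not in the array after 5 comparisons. The search space was exhausted without finding the target.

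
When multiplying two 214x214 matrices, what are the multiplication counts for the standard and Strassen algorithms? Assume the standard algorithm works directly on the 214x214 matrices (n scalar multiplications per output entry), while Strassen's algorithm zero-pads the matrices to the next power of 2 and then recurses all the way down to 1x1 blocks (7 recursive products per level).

Matrix multiplication for 214x214 matrices:

Strassen's algorithm requires power-of-2 dimensions. Pad 214x214 to 256x256 (next power of 2).

Standard algorithm: 214^3 = 9800344 multiplications
Strassen's algorithm: 7^(log2(256)) = 7^8 = 5764801 multiplications
Savings: 9800344 - 5764801 = 4035543 multiplications

Standard: 9800344 multiplications (214^3). Strassen: 5764801 multiplications (7^8, after padding to 256x256). Strassen reduces 8 recursive multiplications to 7 at each level.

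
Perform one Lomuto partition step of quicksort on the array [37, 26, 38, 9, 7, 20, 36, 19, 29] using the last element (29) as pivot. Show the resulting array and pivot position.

Lomuto partition with pivot = 29:

Initial array: [37, 26, 38, 9, 7, 20, 36, 19, 29]

arr[0]=37 > 29: no swap
arr[1]=26 <= 29: swap with position 0, array becomes [26, 37, 38, 9, 7, 20, 36, 19, 29]
arr[2]=38 > 29: no swap
arr[3]=9 <= 29: swap with position 1, array becomes [26, 9, 38, 37, 7, 20, 36, 19, 29]
arr[4]=7 <= 29: swap with position 2, array becomes [26, 9, 7, 37, 38, 20, 36, 19, 29]
arr[5]=20 <= 29: swap with position 3, array becomes [26, 9, 7, 20, 38, 37, 36, 19, 29]
arr[6]=36 > 29: no swap
arr[7]=19 <= 29: swap with position 4, array becomes [26, 9, 7, 20, 19, 37, 36, 38, 29]

Place pivot at position 5: [26, 9, 7, 20, 19, 29, 36, 38, 37]
Pivot position: 5

After partitioning with pivot 29, the array becomes [26, 9, 7, 20, 19, 29, 36, 38, 37]. The pivot is placed at index 5. All elements to the left of the pivot are <= 29, and all elements to the right are > 29.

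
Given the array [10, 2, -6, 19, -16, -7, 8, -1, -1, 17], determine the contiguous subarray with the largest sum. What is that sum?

Using Kadane's algorithm on [10, 2, -6, 19, -16, -7, 8, -1, -1, 17]:

Scanning through the array:
Position 1 (value 2): max_ending_here = 12, max_so_far = 12
Position 2 (value -6): max_ending_here = 6, max_so_far = 12
Position 3 (value 19): max_ending_here = 25, max_so_far = 25
Position 4 (value -16): max_ending_here = 9, max_so_far = 25
Position 5 (value -7): max_ending_here = 2, max_so_far = 25
Position 6 (value 8): max_ending_here = 10, max_so_far = 25
Position 7 (value -1): max_ending_here = 9, max_so_far = 25
Position 8 (value -1): max_ending_here = 8, max_so_far = 25
Position 9 (value 17): max_ending_here = 25, max_so_far = 25

Maximum subarray: [10, 2, -6, 19]
Maximum sum: 25

The maximum subarray is [10, 2, -6, 19] with sum 25. This subarray runs from index 0 to index 3.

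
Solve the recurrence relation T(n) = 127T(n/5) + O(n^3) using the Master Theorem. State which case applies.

Master Theorem for T(n) = 127T(n/5) + O(n^3):

a = 127, b = 5, c = 3
log_b(a) = log_5(127) = 3.0099

Case 1: c = 3 < log_5(127) = 3.0099
T(n) = O(n^(log_5 127))

For T(n) = 127T(n/5) + O(n^3): log_5(127) = 3.0099. This is Case 1 of the Master Theorem (c < log_b(a), work dominated by leaves), giving O(n^(log_5 127)).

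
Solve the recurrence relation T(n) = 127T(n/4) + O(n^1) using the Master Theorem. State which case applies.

Master Theorem for T(n) = 127T(n/4) + O(n^1):

a = 127, b = 4, c = 1
log_b(a) = log_4(127) = 3.4943

Case 1: c = 1 < log_4(127) = 3.4943
T(n) = O(n^(log_4 127))

For T(n) = 127T(n/4) + O(n^1): log_4(127) = 3.4943. This is Case 1 of the Master Theorem (c < log_b(a), work dominated by leaves), giving O(n^(log_4 127)).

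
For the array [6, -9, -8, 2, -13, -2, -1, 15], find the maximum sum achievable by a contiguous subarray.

Using Kadane's algorithm on [6, -9, -8, 2, -13, -2, -1, 15]:

Scanning through the array:
Position 1 (value -9): max_ending_here = -3, max_so_far = 6
Position 2 (value -8): max_ending_here = -8, max_so_far = 6
Position 3 (value 2): max_ending_here = 2, max_so_far = 6
Position 4 (value -13): max_ending_here = -11, max_so_far = 6
Position 5 (value -2): max_ending_here = -2, max_so_far = 6
Position 6 (value -1): max_ending_here = -1, max_so_far = 6
Position 7 (value 15): max_ending_here = 15, max_so_far = 15

Maximum subarray: [15]
Maximum sum: 15

The maximum subarray is [15] with sum 15. This subarray runs from index 7 to index 7.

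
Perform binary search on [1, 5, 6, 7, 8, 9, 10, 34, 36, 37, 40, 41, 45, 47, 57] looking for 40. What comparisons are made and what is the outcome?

Binary search for 40 in [1, 5, 6, 7, 8, 9, 10, 34, 36, 37, 40, 41, 45, 47, 57]:

lo=0, hi=14, mid=7, arr[mid]=34 -> 34 < 40, search right half
lo=8, hi=14, mid=11, arr[mid]=41 -> 41 > 40, search left half
lo=8, hi=10, mid=9, arr[mid]=37 -> 37 < 40, search right half
lo=10, hi=10, mid=10, arr[mid]=40 -> Found target at index 10!

Binary search finds 40 at index 10 after 4 comparisons. The search repeatedly halves the search space by comparing with the middle element.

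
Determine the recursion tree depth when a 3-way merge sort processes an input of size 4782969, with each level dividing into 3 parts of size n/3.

For divide and conquer with division factor 3:

Problem sizes at each level:
Level 0: 4782969
Level 1: 1594323
Level 2: 531441
Level 3: 177147
Level 4: 59049
Level 5: 19683
Level 6: 6561
Level 7: 2187
Level 8: 729
Level 9: 243
Level 10: 81
Level 11: 27
Level 12: 9
Level 13: 3
Level 14: 1

The root is level 0 and the size-1 base case is level 14 (the tree spans levels 0 through 14, i.e. 15 levels counting the root), so the depth is the number of divisions: log_3(4782969) = 14

The recursion tree depth is log_3(4782969) = 14. At each level, the problem size is divided by 3, so it takes 14 divisions to reduce to a base case of size 1. The algorithm makes 3 recursive calls at each level.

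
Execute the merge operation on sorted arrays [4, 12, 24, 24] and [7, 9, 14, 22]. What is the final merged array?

Merging process:

Compare 4 vs 7: take 4 from left. Merged: [4]
Compare 12 vs 7: take 7 from right. Merged: [4, 7]
Compare 12 vs 9: take 9 from right. Merged: [4, 7, 9]
Compare 12 vs 14: take 12 from left. Merged: [4, 7, 9, 12]
Compare 24 vs 14: take 14 from right. Merged: [4, 7, 9, 12, 14]
Compare 24 vs 22: take 22 from right. Merged: [4, 7, 9, 12, 14, 22]
Append remaining from left: [24, 24]. Merged: [4, 7, 9, 12, 14, 22, 24, 24]

Final merged array: [4, 7, 9, 12, 14, 22, 24, 24]
Total comparisons: 6

The merged array is [4, 7, 9, 12, 14, 22, 24, 24], requiring 6 comparisons. The merge step runs in O(n) time where n is the total number of elements.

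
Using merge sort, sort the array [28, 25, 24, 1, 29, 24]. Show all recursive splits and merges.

Merge sort trace:

Split: [28, 25, 24, 1, 29, 24] -> [28, 25, 24] and [1, 29, 24]
  Split: [28, 25, 24] -> [28] and [25, 24]
    Split: [25, 24] -> [25] and [24]
    Merge: [25] + [24] -> [24, 25]
  Merge: [28] + [24, 25] -> [24, 25, 28]
  Split: [1, 29, 24] -> [1] and [29, 24]
    Split: [29, 24] -> [29] and [24]
    Merge: [29] + [24] -> [24, 29]
  Merge: [1] + [24, 29] -> [1, 24, 29]
Merge: [24, 25, 28] + [1, 24, 29] -> [1, 24, 24, 25, 28, 29]

Final sorted array: [1, 24, 24, 25, 28, 29]

The merge sort proceeds by recursively splitting the array and merging sorted halves.
After all merges, the sorted array is [1, 24, 24, 25, 28, 29].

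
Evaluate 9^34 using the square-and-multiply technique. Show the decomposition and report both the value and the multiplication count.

Computing 9^34 by squaring (build up from 9^1; each line after the first costs one multiplication):

9^1 = 9
9^2 = (9^1)^2 = 9^2 = 81
9^4 = (9^2)^2 = 81^2 = 6561
9^8 = (9^4)^2 = 6561^2 = 43046721
9^16 = (9^8)^2 = 43046721^2 = 1853020188851841
9^17 = 9 * 9^16 = 9 * 1853020188851841 = 16677181699666569
9^34 = (9^17)^2 = 16677181699666569^2 = 278128389443693511257285776231761

Result: 278128389443693511257285776231761
Multiplications needed: 6 (6 lines after 9^1)

9^34 = 278128389443693511257285776231761. Using exponentiation by squaring, this requires 6 multiplications. The key idea: if the exponent is even, square the half-power; if odd, multiply by the base once.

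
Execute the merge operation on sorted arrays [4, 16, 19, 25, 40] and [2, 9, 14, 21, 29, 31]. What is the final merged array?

Merging process:

Compare 4 vs 2: take 2 from right. Merged: [2]
Compare 4 vs 9: take 4 from left. Merged: [2, 4]
Compare 16 vs 9: take 9 from right. Merged: [2, 4, 9]
Compare 16 vs 14: take 14 from right. Merged: [2, 4, 9, 14]
Compare 16 vs 21: take 16 from left. Merged: [2, 4, 9, 14, 16]
Compare 19 vs 21: take 19 from left. Merged: [2, 4, 9, 14, 16, 19]
Compare 25 vs 21: take 21 from right. Merged: [2, 4, 9, 14, 16, 19, 21]
Compare 25 vs 29: take 25 from left. Merged: [2, 4, 9, 14, 16, 19, 21, 25]
Compare 40 vs 29: take 29 from right. Merged: [2, 4, 9, 14, 16, 19, 21, 25, 29]
Compare 40 vs 31: take 31 from right. Merged: [2, 4, 9, 14, 16, 19, 21, 25, 29, 31]
Append remaining from left: [40]. Merged: [2, 4, 9, 14, 16, 19, 21, 25, 29, 31, 40]

Final merged array: [2, 4, 9, 14, 16, 19, 21, 25, 29, 31, 40]
Total comparisons: 10

The merged array is [2, 4, 9, 14, 16, 19, 21, 25, 29, 31, 40], requiring 10 comparisons. The merge step runs in O(n) time where n is the total number of elements.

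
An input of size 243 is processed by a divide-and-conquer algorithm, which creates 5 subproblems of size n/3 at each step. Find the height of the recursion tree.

For divide and conquer with division factor 3:

Problem sizes at each level:
Level 0: 243
Level 1: 81
Level 2: 27
Level 3: 9
Level 4: 3
Level 5: 1

The root is level 0 and the size-1 base case is level 5 (the tree spans levels 0 through 5, i.e. 6 levels counting the root), so the depth is the number of divisions: log_3(243) = 5

The recursion tree depth is log_3(243) = 5. At each level, the problem size is divided by 3, so it takes 5 divisions to reduce to a base case of size 1. The algorithm makes 5 recursive calls at each level.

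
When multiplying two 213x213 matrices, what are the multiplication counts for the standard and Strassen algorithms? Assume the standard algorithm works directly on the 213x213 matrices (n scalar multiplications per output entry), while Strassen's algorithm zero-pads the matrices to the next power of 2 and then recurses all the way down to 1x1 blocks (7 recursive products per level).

Matrix multiplication for 213x213 matrices:

Strassen's algorithm requires power-of-2 dimensions. Pad 213x213 to 256x256 (next power of 2).

Standard algorithm: 213^3 = 9663597 multiplications
Strassen's algorithm: 7^(log2(256)) = 7^8 = 5764801 multiplications
Savings: 9663597 - 5764801 = 3898796 multiplications

Standard: 9663597 multiplications (213^3). Strassen: 5764801 multiplications (7^8, after padding to 256x256). Strassen reduces 8 recursive multiplications to 7 at each level.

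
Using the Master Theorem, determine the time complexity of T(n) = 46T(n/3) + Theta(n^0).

Master Theorem for T(n) = 46T(n/3) + O(n^0):

a = 46, b = 3, c = 0
log_b(a) = log_3(46) = 3.4850

Case 1: c = 0 < log_3(46) = 3.4850
T(n) = O(n^(log_3 46))

For T(n) = 46T(n/3) + O(n^0): log_3(46) = 3.4850. This is Case 1 of the Master Theorem (c < log_b(a), work dominated by leaves), giving O(n^(log_3 46)).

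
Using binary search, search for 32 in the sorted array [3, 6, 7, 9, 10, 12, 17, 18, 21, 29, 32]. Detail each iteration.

Binary search for 32 in [3, 6, 7, 9, 10, 12, 17, 18, 21, 29, 32]:

lo=0, hi=10, mid=5, arr[mid]=12 -> 12 < 32, search right half
lo=6, hi=10, mid=8, arr[mid]=21 -> 21 < 32, search right half
lo=9, hi=10, mid=9, arr[mid]=29 -> 29 < 32, search right half
lo=10, hi=10, mid=10, arr[mid]=32 -> Found target at index 10!

Binary search finds 32 at index 10 after 4 comparisons. The search repeatedly halves the search space by comparing with the middle element.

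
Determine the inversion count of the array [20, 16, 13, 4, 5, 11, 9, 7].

Finding inversions in [20, 16, 13, 4, 5, 11, 9, 7]:

(0, 1): arr[0]=20 > arr[1]=16
(0, 2): arr[0]=20 > arr[2]=13
(0, 3): arr[0]=20 > arr[3]=4
(0, 4): arr[0]=20 > arr[4]=5
(0, 5): arr[0]=20 > arr[5]=11
(0, 6): arr[0]=20 > arr[6]=9
(0, 7): arr[0]=20 > arr[7]=7
(1, 2): arr[1]=16 > arr[2]=13
(1, 3): arr[1]=16 > arr[3]=4
(1, 4): arr[1]=16 > arr[4]=5
(1, 5): arr[1]=16 > arr[5]=11
(1, 6): arr[1]=16 > arr[6]=9
(1, 7): arr[1]=16 > arr[7]=7
(2, 3): arr[2]=13 > arr[3]=4
(2, 4): arr[2]=13 > arr[4]=5
(2, 5): arr[2]=13 > arr[5]=11
(2, 6): arr[2]=13 > arr[6]=9
(2, 7): arr[2]=13 > arr[7]=7
(5, 6): arr[5]=11 > arr[6]=9
(5, 7): arr[5]=11 > arr[7]=7
(6, 7): arr[6]=9 > arr[7]=7

Total inversions: 21

The array has 21 inversion(s): (0,1), (0,2), (0,3), (0,4), (0,5), (0,6), (0,7), (1,2), (1,3), (1,4), (1,5), (1,6), (1,7), (2,3), (2,4), (2,5), (2,6), (2,7), (5,6), (5,7), (6,7). Each pair (i,j) satisfies i < j and arr[i] > arr[j].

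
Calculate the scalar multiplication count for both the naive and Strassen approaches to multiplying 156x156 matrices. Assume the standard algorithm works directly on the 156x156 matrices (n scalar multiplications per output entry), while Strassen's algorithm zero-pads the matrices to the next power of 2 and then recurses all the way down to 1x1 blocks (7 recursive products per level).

Matrix multiplication for 156x156 matrices:

Strassen's algorithm requires power-of-2 dimensions. Pad 156x156 to 256x256 (next power of 2).

Standard algorithm: 156^3 = 3796416 multiplications
Strassen's algorithm: 7^(log2(256)) = 7^8 = 5764801 multiplications
Difference: 3796416 - 5764801 = -1968385 (Strassen uses MORE here due to padding overhead — for small or just-over-power-of-2 n, padding can outweigh the per-level savings)

Standard: 3796416 multiplications (156^3). Strassen: 5764801 multiplications (7^8, after padding to 256x256). Strassen reduces 8 recursive multiplications to 7 at each level.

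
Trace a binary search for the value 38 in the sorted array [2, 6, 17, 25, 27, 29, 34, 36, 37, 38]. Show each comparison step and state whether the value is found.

Binary search for 38 in [2, 6, 17, 25, 27, 29, 34, 36, 37, 38]:

lo=0, hi=9, mid=4, arr[mid]=27 -> 27 < 38, search right half
lo=5, hi=9, mid=7, arr[mid]=36 -> 36 < 38, search right half
lo=8, hi=9, mid=8, arr[mid]=37 -> 37 < 38, search right half
lo=9, hi=9, mid=9, arr[mid]=38 -> Found target at index 9!

Binary search finds 38 at index 9 after 4 comparisons. The search repeatedly halves the search space by comparing with the middle element.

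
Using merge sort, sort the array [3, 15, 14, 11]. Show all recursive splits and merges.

Merge sort trace:

Split: [3, 15, 14, 11] -> [3, 15] and [14, 11]
  Split: [3, 15] -> [3] and [15]
  Merge: [3] + [15] -> [3, 15]
  Split: [14, 11] -> [14] and [11]
  Merge: [14] + [11] -> [11, 14]
Merge: [3, 15] + [11, 14] -> [3, 11, 14, 15]

Final sorted array: [3, 11, 14, 15]

The merge sort proceeds by recursively splitting the array and merging sorted halves.
After all merges, the sorted array is [3, 11, 14, 15].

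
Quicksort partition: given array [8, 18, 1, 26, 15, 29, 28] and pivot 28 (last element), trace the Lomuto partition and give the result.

Lomuto partition with pivot = 28:

Initial array: [8, 18, 1, 26, 15, 29, 28]

arr[0]=8 <= 28: swap with position 0, array becomes [8, 18, 1, 26, 15, 29, 28]
arr[1]=18 <= 28: swap with position 1, array becomes [8, 18, 1, 26, 15, 29, 28]
arr[2]=1 <= 28: swap with position 2, array becomes [8, 18, 1, 26, 15, 29, 28]
arr[3]=26 <= 28: swap with position 3, array becomes [8, 18, 1, 26, 15, 29, 28]
arr[4]=15 <= 28: swap with position 4, array becomes [8, 18, 1, 26, 15, 29, 28]
arr[5]=29 > 28: no swap

Place pivot at position 5: [8, 18, 1, 26, 15, 28, 29]
Pivot position: 5

After partitioning with pivot 28, the array becomes [8, 18, 1, 26, 15, 28, 29]. The pivot is placed at index 5. All elements to the left of the pivot are <= 28, and all elements to the right are > 28.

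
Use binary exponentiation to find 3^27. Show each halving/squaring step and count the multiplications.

Computing 3^27 by squaring (build up from 3^1; each line after the first costs one multiplication):

3^1 = 3
3^2 = (3^1)^2 = 3^2 = 9
3^3 = 3 * 3^2 = 3 * 9 = 27
3^6 = (3^3)^2 = 27^2 = 729
3^12 = (3^6)^2 = 729^2 = 531441
3^13 = 3 * 3^12 = 3 * 531441 = 1594323
3^26 = (3^13)^2 = 1594323^2 = 2541865828329
3^27 = 3 * 3^26 = 3 * 2541865828329 = 7625597484987

Result: 7625597484987
Multiplications needed: 7 (7 lines after 3^1)

3^27 = 7625597484987. Using exponentiation by squaring, this requires 7 multiplications. The key idea: if the exponent is even, square the half-power; if odd, multiply by the base once.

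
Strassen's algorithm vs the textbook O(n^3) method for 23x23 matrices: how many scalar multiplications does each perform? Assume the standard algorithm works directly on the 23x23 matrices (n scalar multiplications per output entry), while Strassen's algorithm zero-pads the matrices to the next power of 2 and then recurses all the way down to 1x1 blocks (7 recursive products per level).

Matrix multiplication for 23x23 matrices:

Strassen's algorithm requires power-of-2 dimensions. Pad 23x23 to 32x32 (next power of 2).

Standard algorithm: 23^3 = 12167 multiplications
Strassen's algorithm: 7^(log2(32)) = 7^5 = 16807 multiplications
Difference: 12167 - 16807 = -4640 (Strassen uses MORE here due to padding overhead — for small or just-over-power-of-2 n, padding can outweigh the per-level savings)

Standard: 12167 multiplications (23^3). Strassen: 16807 multiplications (7^5, after padding to 32x32). Strassen reduces 8 recursive multiplications to 7 at each level.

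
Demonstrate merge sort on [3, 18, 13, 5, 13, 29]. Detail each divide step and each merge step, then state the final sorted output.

Merge sort trace:

Split: [3, 18, 13, 5, 13, 29] -> [3, 18, 13] and [5, 13, 29]
  Split: [3, 18, 13] -> [3] and [18, 13]
    Split: [18, 13] -> [18] and [13]
    Merge: [18] + [13] -> [13, 18]
  Merge: [3] + [13, 18] -> [3, 13, 18]
  Split: [5, 13, 29] -> [5] and [13, 29]
    Split: [13, 29] -> [13] and [29]
    Merge: [13] + [29] -> [13, 29]
  Merge: [5] + [13, 29] -> [5, 13, 29]
Merge: [3, 13, 18] + [5, 13, 29] -> [3, 5, 13, 13, 18, 29]

Final sorted array: [3, 5, 13, 13, 18, 29]

The merge sort proceeds by recursively splitting the array and merging sorted halves.
After all merges, the sorted array is [3, 5, 13, 13, 18, 29].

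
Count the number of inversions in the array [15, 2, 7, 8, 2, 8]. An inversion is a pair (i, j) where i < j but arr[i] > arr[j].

Finding inversions in [15, 2, 7, 8, 2, 8]:

(0, 1): arr[0]=15 > arr[1]=2
(0, 2): arr[0]=15 > arr[2]=7
(0, 3): arr[0]=15 > arr[3]=8
(0, 4): arr[0]=15 > arr[4]=2
(0, 5): arr[0]=15 > arr[5]=8
(2, 4): arr[2]=7 > arr[4]=2
(3, 4): arr[3]=8 > arr[4]=2

Total inversions: 7

The array has 7 inversion(s): (0,1), (0,2), (0,3), (0,4), (0,5), (2,4), (3,4). Each pair (i,j) satisfies i < j and arr[i] > arr[j].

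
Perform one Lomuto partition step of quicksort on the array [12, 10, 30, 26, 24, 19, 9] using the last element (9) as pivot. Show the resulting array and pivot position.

Lomuto partition with pivot = 9:

Initial array: [12, 10, 30, 26, 24, 19, 9]

arr[0]=12 > 9: no swap
arr[1]=10 > 9: no swap
arr[2]=30 > 9: no swap
arr[3]=26 > 9: no swap
arr[4]=24 > 9: no swap
arr[5]=19 > 9: no swap

Place pivot at position 0: [9, 10, 30, 26, 24, 19, 12]
Pivot position: 0

After partitioning with pivot 9, the array becomes [9, 10, 30, 26, 24, 19, 12]. The pivot is placed at index 0. All elements to the left of the pivot are <= 9, and all elements to the right are > 9.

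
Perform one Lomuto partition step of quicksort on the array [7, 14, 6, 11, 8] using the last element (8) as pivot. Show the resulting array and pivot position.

Lomuto partition with pivot = 8:

Initial array: [7, 14, 6, 11, 8]

arr[0]=7 <= 8: swap with position 0, array becomes [7, 14, 6, 11, 8]
arr[1]=14 > 8: no swap
arr[2]=6 <= 8: swap with position 1, array becomes [7, 6, 14, 11, 8]
arr[3]=11 > 8: no swap

Place pivot at position 2: [7, 6, 8, 11, 14]
Pivot position: 2

After partitioning with pivot 8, the array becomes [7, 6, 8, 11, 14]. The pivot is placed at index 2. All elements to the left of the pivot are <= 8, and all elements to the right are > 8.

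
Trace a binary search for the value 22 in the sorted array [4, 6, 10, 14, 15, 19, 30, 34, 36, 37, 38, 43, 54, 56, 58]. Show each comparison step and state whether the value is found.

Binary search for 22 in [4, 6, 10, 14, 15, 19, 30, 34, 36, 37, 38, 43, 54, 56, 58]:

lo=0, hi=14, mid=7, arr[mid]=34 -> 34 > 22, search left half
lo=0, hi=6, mid=3, arr[mid]=14 -> 14 < 22, search right half
lo=4, hi=6, mid=5, arr[mid]=19 -> 19 < 22, search right half
lo=6, hi=6, mid=6, arr[mid]=30 -> 30 > 22, search left half
lo=6 > hi=5, target 22 not found

Binary search determines that 22 is not in the array after 4 comparisons. The search space was exhausted without finding the target.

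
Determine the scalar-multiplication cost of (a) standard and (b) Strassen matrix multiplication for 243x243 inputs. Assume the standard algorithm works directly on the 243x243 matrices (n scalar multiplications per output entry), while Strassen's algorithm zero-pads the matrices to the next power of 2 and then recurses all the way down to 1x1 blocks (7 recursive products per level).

Matrix multiplication for 243x243 matrices:

Strassen's algorithm requires power-of-2 dimensions. Pad 243x243 to 256x256 (next power of 2).

Standard algorithm: 243^3 = 14348907 multiplications
Strassen's algorithm: 7^(log2(256)) = 7^8 = 5764801 multiplications
Savings: 14348907 - 5764801 = 8584106 multiplications

Standard: 14348907 multiplications (243^3). Strassen: 5764801 multiplications (7^8, after padding to 256x256). Strassen reduces 8 recursive multiplications to 7 at each level.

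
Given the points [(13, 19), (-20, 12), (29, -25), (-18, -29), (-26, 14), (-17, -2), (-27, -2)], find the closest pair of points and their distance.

Computing all pairwise distances among 7 points:

d((13, 19), (-20, 12)) = 33.7343
d((13, 19), (29, -25)) = 46.8188
d((13, 19), (-18, -29)) = 57.1402
d((13, 19), (-26, 14)) = 39.3192
d((13, 19), (-17, -2)) = 36.6197
d((13, 19), (-27, -2)) = 45.1774
d((-20, 12), (29, -25)) = 61.4003
d((-20, 12), (-18, -29)) = 41.0488
d((-20, 12), (-26, 14)) = 6.3246 <-- minimum
d((-20, 12), (-17, -2)) = 14.3178
d((-20, 12), (-27, -2)) = 15.6525
d((29, -25), (-18, -29)) = 47.1699
d((29, -25), (-26, 14)) = 67.424
d((29, -25), (-17, -2)) = 51.4296
d((29, -25), (-27, -2)) = 60.5392
d((-18, -29), (-26, 14)) = 43.7379
d((-18, -29), (-17, -2)) = 27.0185
d((-18, -29), (-27, -2)) = 28.4605
d((-26, 14), (-17, -2)) = 18.3576
d((-26, 14), (-27, -2)) = 16.0312
d((-17, -2), (-27, -2)) = 10.0

Closest pair: (-20, 12) and (-26, 14) with distance 6.3246

The closest pair is (-20, 12) and (-26, 14) with Euclidean distance 6.3246. For 7 points, brute-force pairwise comparison is shown above. For large n, the divide-and-conquer algorithm (sort by x, recurse on halves, check the dividing strip) achieves O(n log n).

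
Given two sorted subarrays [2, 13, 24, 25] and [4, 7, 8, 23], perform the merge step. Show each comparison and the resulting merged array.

Merging process:

Compare 2 vs 4: take 2 from left. Merged: [2]
Compare 13 vs 4: take 4 from right. Merged: [2, 4]
Compare 13 vs 7: take 7 from right. Merged: [2, 4, 7]
Compare 13 vs 8: take 8 from right. Merged: [2, 4, 7, 8]
Compare 13 vs 23: take 13 from left. Merged: [2, 4, 7, 8, 13]
Compare 24 vs 23: take 23 from right. Merged: [2, 4, 7, 8, 13, 23]
Append remaining from left: [24, 25]. Merged: [2, 4, 7, 8, 13, 23, 24, 25]

Final merged array: [2, 4, 7, 8, 13, 23, 24, 25]
Total comparisons: 6

The merged array is [2, 4, 7, 8, 13, 23, 24, 25], requiring 6 comparisons. The merge step runs in O(n) time where n is the total number of elements.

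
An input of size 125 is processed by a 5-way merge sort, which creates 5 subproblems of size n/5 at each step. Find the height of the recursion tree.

For divide and conquer with division factor 5:

Problem sizes at each level:
Level 0: 125
Level 1: 25
Level 2: 5
Level 3: 1

The root is level 0 and the size-1 base case is level 3 (the tree spans levels 0 through 3, i.e. 4 levels counting the root), so the depth is the number of divisions: log_5(125) = 3

The recursion tree depth is log_5(125) = 3. At each level, the problem size is divided by 5, so it takes 3 divisions to reduce to a base case of size 1. The algorithm makes 5 recursive calls at each level.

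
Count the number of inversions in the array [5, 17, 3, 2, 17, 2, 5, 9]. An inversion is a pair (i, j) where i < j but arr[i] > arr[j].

Finding inversions in [5, 17, 3, 2, 17, 2, 5, 9]:

(0, 2): arr[0]=5 > arr[2]=3
(0, 3): arr[0]=5 > arr[3]=2
(0, 5): arr[0]=5 > arr[5]=2
(1, 2): arr[1]=17 > arr[2]=3
(1, 3): arr[1]=17 > arr[3]=2
(1, 5): arr[1]=17 > arr[5]=2
(1, 6): arr[1]=17 > arr[6]=5
(1, 7): arr[1]=17 > arr[7]=9
(2, 3): arr[2]=3 > arr[3]=2
(2, 5): arr[2]=3 > arr[5]=2
(4, 5): arr[4]=17 > arr[5]=2
(4, 6): arr[4]=17 > arr[6]=5
(4, 7): arr[4]=17 > arr[7]=9

Total inversions: 13

The array has 13 inversion(s): (0,2), (0,3), (0,5), (1,2), (1,3), (1,5), (1,6), (1,7), (2,3), (2,5), (4,5), (4,6), (4,7). Each pair (i,j) satisfies i < j and arr[i] > arr[j].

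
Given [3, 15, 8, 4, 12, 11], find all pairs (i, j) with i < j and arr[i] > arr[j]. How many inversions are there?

Finding inversions in [3, 15, 8, 4, 12, 11]:

(1, 2): arr[1]=15 > arr[2]=8
(1, 3): arr[1]=15 > arr[3]=4
(1, 4): arr[1]=15 > arr[4]=12
(1, 5): arr[1]=15 > arr[5]=11
(2, 3): arr[2]=8 > arr[3]=4
(4, 5): arr[4]=12 > arr[5]=11

Total inversions: 6

The array has 6 inversion(s): (1,2), (1,3), (1,4), (1,5), (2,3), (4,5). Each pair (i,j) satisfies i < j and arr[i] > arr[j].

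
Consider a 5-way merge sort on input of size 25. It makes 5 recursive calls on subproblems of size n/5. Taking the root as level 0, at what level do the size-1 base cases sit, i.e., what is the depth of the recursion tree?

For divide and conquer with division factor 5:

Problem sizes at each level:
Level 0: 25
Level 1: 5
Level 2: 1

The root is level 0 and the size-1 base case is level 2 (the tree spans levels 0 through 2, i.e. 3 levels counting the root), so the depth is the number of divisions: log_5(25) = 2

The recursion tree depth is log_5(25) = 2. At each level, the problem size is divided by 5, so it takes 2 divisions to reduce to a base case of size 1. The algorithm makes 5 recursive calls at each level.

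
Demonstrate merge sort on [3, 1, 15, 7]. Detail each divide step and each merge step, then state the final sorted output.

Merge sort trace:

Split: [3, 1, 15, 7] -> [3, 1] and [15, 7]
  Split: [3, 1] -> [3] and [1]
  Merge: [3] + [1] -> [1, 3]
  Split: [15, 7] -> [15] and [7]
  Merge: [15] + [7] -> [7, 15]
Merge: [1, 3] + [7, 15] -> [1, 3, 7, 15]

Final sorted array: [1, 3, 7, 15]

The merge sort proceeds by recursively splitting the array and merging sorted halves.
After all merges, the sorted array is [1, 3, 7, 15].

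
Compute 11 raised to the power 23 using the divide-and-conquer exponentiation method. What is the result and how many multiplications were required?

Computing 11^23 by squaring (build up from 11^1; each line after the first costs one multiplication):

11^1 = 11
11^2 = (11^1)^2 = 11^2 = 121
11^4 = (11^2)^2 = 121^2 = 14641
11^5 = 11 * 11^4 = 11 * 14641 = 161051
11^10 = (11^5)^2 = 161051^2 = 25937424601
11^11 = 11 * 11^10 = 11 * 25937424601 = 285311670611
11^22 = (11^11)^2 = 285311670611^2 = 81402749386839761113321
11^23 = 11 * 11^22 = 11 * 81402749386839761113321 = 895430243255237372246531

Result: 895430243255237372246531
Multiplications needed: 7 (7 lines after 11^1)

11^23 = 895430243255237372246531. Using exponentiation by squaring, this requires 7 multiplications. The key idea: if the exponent is even, square the half-power; if odd, multiply by the base once.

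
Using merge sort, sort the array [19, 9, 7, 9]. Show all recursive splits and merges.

Merge sort trace:

Split: [19, 9, 7, 9] -> [19, 9] and [7, 9]
  Split: [19, 9] -> [19] and [9]
  Merge: [19] + [9] -> [9, 19]
  Split: [7, 9] -> [7] and [9]
  Merge: [7] + [9] -> [7, 9]
Merge: [9, 19] + [7, 9] -> [7, 9, 9, 19]

Final sorted array: [7, 9, 9, 19]

The merge sort proceeds by recursively splitting the array and merging sorted halves.
After all merges, the sorted array is [7, 9, 9, 19].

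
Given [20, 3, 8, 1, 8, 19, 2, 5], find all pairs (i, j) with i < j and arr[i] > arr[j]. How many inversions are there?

Finding inversions in [20, 3, 8, 1, 8, 19, 2, 5]:

(0, 1): arr[0]=20 > arr[1]=3
(0, 2): arr[0]=20 > arr[2]=8
(0, 3): arr[0]=20 > arr[3]=1
(0, 4): arr[0]=20 > arr[4]=8
(0, 5): arr[0]=20 > arr[5]=19
(0, 6): arr[0]=20 > arr[6]=2
(0, 7): arr[0]=20 > arr[7]=5
(1, 3): arr[1]=3 > arr[3]=1
(1, 6): arr[1]=3 > arr[6]=2
(2, 3): arr[2]=8 > arr[3]=1
(2, 6): arr[2]=8 > arr[6]=2
(2, 7): arr[2]=8 > arr[7]=5
(4, 6): arr[4]=8 > arr[6]=2
(4, 7): arr[4]=8 > arr[7]=5
(5, 6): arr[5]=19 > arr[6]=2
(5, 7): arr[5]=19 > arr[7]=5

Total inversions: 16

The array has 16 inversion(s): (0,1), (0,2), (0,3), (0,4), (0,5), (0,6), (0,7), (1,3), (1,6), (2,3), (2,6), (2,7), (4,6), (4,7), (5,6), (5,7). Each pair (i,j) satisfies i < j and arr[i] > arr[j].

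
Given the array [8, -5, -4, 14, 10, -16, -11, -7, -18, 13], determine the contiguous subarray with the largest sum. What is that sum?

Using Kadane's algorithm on [8, -5, -4, 14, 10, -16, -11, -7, -18, 13]:

Scanning through the array:
Position 1 (value -5): max_ending_here = 3, max_so_far = 8
Position 2 (value -4): max_ending_here = -1, max_so_far = 8
Position 3 (value 14): max_ending_here = 14, max_so_far = 14
Position 4 (value 10): max_ending_here = 24, max_so_far = 24
Position 5 (value -16): max_ending_here = 8, max_so_far = 24
Position 6 (value -11): max_ending_here = -3, max_so_far = 24
Position 7 (value -7): max_ending_here = -7, max_so_far = 24
Position 8 (value -18): max_ending_here = -18, max_so_far = 24
Position 9 (value 13): max_ending_here = 13, max_so_far = 24

Maximum subarray: [14, 10]
Maximum sum: 24

The maximum subarray is [14, 10] with sum 24. This subarray runs from index 3 to index 4.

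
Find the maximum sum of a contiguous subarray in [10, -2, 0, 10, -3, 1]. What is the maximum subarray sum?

Using Kadane's algorithm on [10, -2, 0, 10, -3, 1]:

Scanning through the array:
Position 1 (value -2): max_ending_here = 8, max_so_far = 10
Position 2 (value 0): max_ending_here = 8, max_so_far = 10
Position 3 (value 10): max_ending_here = 18, max_so_far = 18
Position 4 (value -3): max_ending_here = 15, max_so_far = 18
Position 5 (value 1): max_ending_here = 16, max_so_far = 18

Maximum subarray: [10, -2, 0, 10]
Maximum sum: 18

The maximum subarray is [10, -2, 0, 10] with sum 18. This subarray runs from index 0 to index 3.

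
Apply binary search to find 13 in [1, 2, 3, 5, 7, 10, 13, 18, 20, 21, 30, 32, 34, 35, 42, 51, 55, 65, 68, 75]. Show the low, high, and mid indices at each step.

Binary search for 13 in [1, 2, 3, 5, 7, 10, 13, 18, 20, 21, 30, 32, 34, 35, 42, 51, 55, 65, 68, 75]:

lo=0, hi=19, mid=9, arr[mid]=21 -> 21 > 13, search left half
lo=0, hi=8, mid=4, arr[mid]=7 -> 7 < 13, search right half
lo=5, hi=8, mid=6, arr[mid]=13 -> Found target at index 6!

Binary search finds 13 at index 6 after 3 comparisons. The search repeatedly halves the search space by comparing with the middle element.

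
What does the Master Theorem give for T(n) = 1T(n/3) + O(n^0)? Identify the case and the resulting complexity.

Master Theorem for T(n) = 1T(n/3) + O(n^0):

a = 1, b = 3, c = 0
log_b(a) = log_3(1) = 0.0000

Case 2: c = 0 = log_3(1) = 0.0000
T(n) = O(n^0 log n) = O(log n)

For T(n) = 1T(n/3) + O(n^0): log_3(1) = 0.0000. This is Case 2 of the Master Theorem (c = log_b(a), equal work at all levels), giving O(log n).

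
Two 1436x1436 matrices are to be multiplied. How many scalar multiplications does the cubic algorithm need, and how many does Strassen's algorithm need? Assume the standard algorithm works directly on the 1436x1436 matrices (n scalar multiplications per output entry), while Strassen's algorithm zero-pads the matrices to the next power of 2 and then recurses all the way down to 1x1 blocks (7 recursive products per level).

Matrix multiplication for 1436x1436 matrices:

Strassen's algorithm requires power-of-2 dimensions. Pad 1436x1436 to 2048x2048 (next power of 2).

Standard algorithm: 1436^3 = 2961169856 multiplications
Strassen's algorithm: 7^(log2(2048)) = 7^11 = 1977326743 multiplications
Savings: 2961169856 - 1977326743 = 983843113 multiplications

Standard: 2961169856 multiplications (1436^3). Strassen: 1977326743 multiplications (7^11, after padding to 2048x2048). Strassen reduces 8 recursive multiplications to 7 at each level.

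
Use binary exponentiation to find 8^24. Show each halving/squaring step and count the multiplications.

Computing 8^24 by squaring (build up from 8^1; each line after the first costs one multiplication):

8^1 = 8
8^2 = (8^1)^2 = 8^2 = 64
8^3 = 8 * 8^2 = 8 * 64 = 512
8^6 = (8^3)^2 = 512^2 = 262144
8^12 = (8^6)^2 = 262144^2 = 68719476736
8^24 = (8^12)^2 = 68719476736^2 = 4722366482869645213696

Result: 4722366482869645213696
Multiplications needed: 5 (5 lines after 8^1)

8^24 = 4722366482869645213696. Using exponentiation by squaring, this requires 5 multiplications. The key idea: if the exponent is even, square the half-power; if odd, multiply by the base once.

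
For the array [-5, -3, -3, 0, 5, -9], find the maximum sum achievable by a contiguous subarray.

Using Kadane's algorithm on [-5, -3, -3, 0, 5, -9]:

Scanning through the array:
Position 1 (value -3): max_ending_here = -3, max_so_far = -3
Position 2 (value -3): max_ending_here = -3, max_so_far = -3
Position 3 (value 0): max_ending_here = 0, max_so_far = 0
Position 4 (value 5): max_ending_here = 5, max_so_far = 5
Position 5 (value -9): max_ending_here = -4, max_so_far = 5

Maximum subarray: [0, 5]
Maximum sum: 5

The maximum subarray is [0, 5] with sum 5. This subarray runs from index 3 to index 4.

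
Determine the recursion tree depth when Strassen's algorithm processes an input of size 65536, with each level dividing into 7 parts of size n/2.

For divide and conquer with division factor 2:

Problem sizes at each level:
Level 0: 65536
Level 1: 32768
Level 2: 16384
Level 3: 8192
Level 4: 4096
Level 5: 2048
Level 6: 1024
Level 7: 512
Level 8: 256
Level 9: 128
Level 10: 64
Level 11: 32
Level 12: 16
Level 13: 8
Level 14: 4
Level 15: 2
Level 16: 1

The root is level 0 and the size-1 base case is level 16 (the tree spans levels 0 through 16, i.e. 17 levels counting the root), so the depth is the number of divisions: log_2(65536) = 16

The recursion tree depth is log_2(65536) = 16. At each level, the problem size is divided by 2, so it takes 16 divisions to reduce to a base case of size 1. The algorithm makes 7 recursive calls at each level.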